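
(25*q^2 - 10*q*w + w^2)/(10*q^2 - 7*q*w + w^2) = (5*q - w)/(2*q - w)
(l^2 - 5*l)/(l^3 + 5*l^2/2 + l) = 2*(l - 5)/(2*l^2 + 5*l + 2)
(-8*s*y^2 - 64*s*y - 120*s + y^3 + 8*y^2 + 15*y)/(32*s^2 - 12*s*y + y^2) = (y^2 + 8*y + 15)/(-4*s + y)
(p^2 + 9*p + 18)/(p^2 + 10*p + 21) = (p + 6)/(p + 7)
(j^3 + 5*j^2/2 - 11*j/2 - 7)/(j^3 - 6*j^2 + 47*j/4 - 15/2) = 2*(2*j^2 + 9*j + 7)/(4*j^2 - 16*j + 15)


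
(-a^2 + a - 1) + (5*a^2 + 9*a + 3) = 4*a^2 + 10*a + 2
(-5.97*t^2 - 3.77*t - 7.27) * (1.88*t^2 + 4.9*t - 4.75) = -11.2236*t^4 - 36.3406*t^3 - 3.7831*t^2 - 17.7155*t + 34.5325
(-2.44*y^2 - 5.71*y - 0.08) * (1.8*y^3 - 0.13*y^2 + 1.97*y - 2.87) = -4.392*y^5 - 9.9608*y^4 - 4.2085*y^3 - 4.2355*y^2 + 16.2301*y + 0.2296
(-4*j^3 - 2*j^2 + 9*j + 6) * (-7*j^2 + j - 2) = 28*j^5 + 10*j^4 - 57*j^3 - 29*j^2 - 12*j - 12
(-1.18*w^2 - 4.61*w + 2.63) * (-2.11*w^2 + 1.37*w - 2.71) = 2.4898*w^4 + 8.1105*w^3 - 8.6672*w^2 + 16.0962*w - 7.1273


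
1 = 1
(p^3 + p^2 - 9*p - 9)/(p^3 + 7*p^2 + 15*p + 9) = (p - 3)/(p + 3)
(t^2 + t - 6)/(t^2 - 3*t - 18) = (t - 2)/(t - 6)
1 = 1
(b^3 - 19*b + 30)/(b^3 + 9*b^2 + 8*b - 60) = (b - 3)/(b + 6)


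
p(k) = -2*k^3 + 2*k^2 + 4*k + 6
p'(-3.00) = -62.00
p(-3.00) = 66.00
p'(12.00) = -812.00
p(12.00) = -3114.00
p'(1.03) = 1.75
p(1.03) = 10.06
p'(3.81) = -67.86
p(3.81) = -60.34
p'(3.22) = -45.33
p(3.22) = -27.16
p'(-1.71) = -20.38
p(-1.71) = 15.01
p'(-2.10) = -30.86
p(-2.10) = 24.94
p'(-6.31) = -260.14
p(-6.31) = 562.87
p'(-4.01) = -108.52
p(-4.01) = 151.08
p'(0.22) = 4.59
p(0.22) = 6.96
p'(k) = -6*k^2 + 4*k + 4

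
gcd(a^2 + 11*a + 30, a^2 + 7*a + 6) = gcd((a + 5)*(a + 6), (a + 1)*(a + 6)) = a + 6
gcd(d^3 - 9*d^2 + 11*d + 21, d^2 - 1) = d + 1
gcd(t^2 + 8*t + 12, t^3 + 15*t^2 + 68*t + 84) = t^2 + 8*t + 12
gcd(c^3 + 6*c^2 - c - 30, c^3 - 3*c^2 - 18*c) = c + 3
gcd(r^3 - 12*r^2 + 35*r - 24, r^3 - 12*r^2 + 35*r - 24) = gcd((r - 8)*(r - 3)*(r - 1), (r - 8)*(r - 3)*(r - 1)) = r^3 - 12*r^2 + 35*r - 24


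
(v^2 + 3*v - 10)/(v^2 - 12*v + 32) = (v^2 + 3*v - 10)/(v^2 - 12*v + 32)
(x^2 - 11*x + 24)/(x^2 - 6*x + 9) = (x - 8)/(x - 3)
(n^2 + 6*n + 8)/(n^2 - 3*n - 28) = (n + 2)/(n - 7)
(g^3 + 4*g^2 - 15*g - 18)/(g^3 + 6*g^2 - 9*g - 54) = (g + 1)/(g + 3)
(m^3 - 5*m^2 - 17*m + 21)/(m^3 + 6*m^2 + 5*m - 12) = (m - 7)/(m + 4)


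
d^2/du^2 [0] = 0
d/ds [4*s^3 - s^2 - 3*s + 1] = 12*s^2 - 2*s - 3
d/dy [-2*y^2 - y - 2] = -4*y - 1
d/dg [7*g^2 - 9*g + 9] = 14*g - 9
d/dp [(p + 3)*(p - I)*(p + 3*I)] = 3*p^2 + p*(6 + 4*I) + 3 + 6*I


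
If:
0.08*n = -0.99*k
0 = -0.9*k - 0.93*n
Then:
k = 0.00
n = 0.00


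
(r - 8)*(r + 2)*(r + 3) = r^3 - 3*r^2 - 34*r - 48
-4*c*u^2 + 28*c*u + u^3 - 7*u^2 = u*(-4*c + u)*(u - 7)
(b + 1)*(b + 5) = b^2 + 6*b + 5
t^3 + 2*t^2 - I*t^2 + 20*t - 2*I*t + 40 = (t + 2)*(t - 5*I)*(t + 4*I)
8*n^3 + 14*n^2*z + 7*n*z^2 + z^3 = (n + z)*(2*n + z)*(4*n + z)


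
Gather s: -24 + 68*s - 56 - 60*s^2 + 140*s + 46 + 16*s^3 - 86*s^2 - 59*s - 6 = 16*s^3 - 146*s^2 + 149*s - 40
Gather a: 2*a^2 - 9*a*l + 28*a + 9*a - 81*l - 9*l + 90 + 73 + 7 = 2*a^2 + a*(37 - 9*l) - 90*l + 170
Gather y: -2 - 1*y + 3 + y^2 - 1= y^2 - y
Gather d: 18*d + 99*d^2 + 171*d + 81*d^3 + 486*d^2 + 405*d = 81*d^3 + 585*d^2 + 594*d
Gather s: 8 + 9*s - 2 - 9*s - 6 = 0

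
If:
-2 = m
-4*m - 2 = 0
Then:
No Solution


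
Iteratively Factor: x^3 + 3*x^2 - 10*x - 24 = (x + 2)*(x^2 + x - 12) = (x - 3)*(x + 2)*(x + 4)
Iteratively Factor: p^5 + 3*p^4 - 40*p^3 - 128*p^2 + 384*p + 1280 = (p + 4)*(p^4 - p^3 - 36*p^2 + 16*p + 320) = (p + 4)^2*(p^3 - 5*p^2 - 16*p + 80) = (p - 5)*(p + 4)^2*(p^2 - 16) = (p - 5)*(p + 4)^3*(p - 4)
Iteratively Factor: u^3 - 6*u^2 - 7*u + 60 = (u - 5)*(u^2 - u - 12) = (u - 5)*(u - 4)*(u + 3)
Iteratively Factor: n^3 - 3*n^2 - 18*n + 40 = (n - 5)*(n^2 + 2*n - 8) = (n - 5)*(n - 2)*(n + 4)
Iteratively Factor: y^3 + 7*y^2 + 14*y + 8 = (y + 1)*(y^2 + 6*y + 8) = (y + 1)*(y + 4)*(y + 2)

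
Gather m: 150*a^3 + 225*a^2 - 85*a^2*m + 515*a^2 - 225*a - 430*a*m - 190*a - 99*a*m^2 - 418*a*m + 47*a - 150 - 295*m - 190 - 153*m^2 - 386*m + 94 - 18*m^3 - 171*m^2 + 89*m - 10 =150*a^3 + 740*a^2 - 368*a - 18*m^3 + m^2*(-99*a - 324) + m*(-85*a^2 - 848*a - 592) - 256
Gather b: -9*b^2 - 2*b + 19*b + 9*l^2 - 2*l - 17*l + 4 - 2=-9*b^2 + 17*b + 9*l^2 - 19*l + 2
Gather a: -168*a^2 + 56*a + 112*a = -168*a^2 + 168*a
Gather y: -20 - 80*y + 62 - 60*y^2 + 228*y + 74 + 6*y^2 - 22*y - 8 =-54*y^2 + 126*y + 108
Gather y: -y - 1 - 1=-y - 2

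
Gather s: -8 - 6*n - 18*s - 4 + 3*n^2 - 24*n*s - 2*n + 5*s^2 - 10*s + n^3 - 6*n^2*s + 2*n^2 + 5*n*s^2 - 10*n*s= n^3 + 5*n^2 - 8*n + s^2*(5*n + 5) + s*(-6*n^2 - 34*n - 28) - 12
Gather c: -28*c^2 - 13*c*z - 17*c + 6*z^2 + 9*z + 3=-28*c^2 + c*(-13*z - 17) + 6*z^2 + 9*z + 3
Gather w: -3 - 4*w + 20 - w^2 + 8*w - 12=-w^2 + 4*w + 5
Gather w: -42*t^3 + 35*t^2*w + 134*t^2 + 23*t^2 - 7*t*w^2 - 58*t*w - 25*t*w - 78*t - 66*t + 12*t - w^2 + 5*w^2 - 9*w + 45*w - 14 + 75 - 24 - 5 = -42*t^3 + 157*t^2 - 132*t + w^2*(4 - 7*t) + w*(35*t^2 - 83*t + 36) + 32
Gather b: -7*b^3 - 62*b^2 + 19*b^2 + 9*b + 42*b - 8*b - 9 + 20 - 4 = -7*b^3 - 43*b^2 + 43*b + 7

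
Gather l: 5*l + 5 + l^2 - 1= l^2 + 5*l + 4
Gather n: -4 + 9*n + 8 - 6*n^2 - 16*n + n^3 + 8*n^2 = n^3 + 2*n^2 - 7*n + 4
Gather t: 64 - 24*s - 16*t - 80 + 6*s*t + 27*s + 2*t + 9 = 3*s + t*(6*s - 14) - 7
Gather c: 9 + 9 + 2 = 20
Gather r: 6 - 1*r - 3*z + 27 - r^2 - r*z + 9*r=-r^2 + r*(8 - z) - 3*z + 33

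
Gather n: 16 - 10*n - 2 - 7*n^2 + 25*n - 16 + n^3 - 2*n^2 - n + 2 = n^3 - 9*n^2 + 14*n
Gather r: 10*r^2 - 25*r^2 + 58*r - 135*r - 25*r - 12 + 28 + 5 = -15*r^2 - 102*r + 21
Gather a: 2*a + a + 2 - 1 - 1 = 3*a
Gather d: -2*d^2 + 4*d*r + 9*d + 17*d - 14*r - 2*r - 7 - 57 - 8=-2*d^2 + d*(4*r + 26) - 16*r - 72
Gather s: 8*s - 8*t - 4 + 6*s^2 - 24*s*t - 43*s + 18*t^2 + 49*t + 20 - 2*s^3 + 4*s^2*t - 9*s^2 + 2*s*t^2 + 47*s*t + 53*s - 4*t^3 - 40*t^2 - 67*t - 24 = -2*s^3 + s^2*(4*t - 3) + s*(2*t^2 + 23*t + 18) - 4*t^3 - 22*t^2 - 26*t - 8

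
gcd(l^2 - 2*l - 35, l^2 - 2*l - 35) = l^2 - 2*l - 35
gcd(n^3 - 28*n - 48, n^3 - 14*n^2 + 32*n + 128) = n + 2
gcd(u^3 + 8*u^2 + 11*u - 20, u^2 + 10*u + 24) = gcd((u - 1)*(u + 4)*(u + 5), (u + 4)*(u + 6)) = u + 4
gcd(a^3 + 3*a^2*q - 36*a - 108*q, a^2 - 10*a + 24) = a - 6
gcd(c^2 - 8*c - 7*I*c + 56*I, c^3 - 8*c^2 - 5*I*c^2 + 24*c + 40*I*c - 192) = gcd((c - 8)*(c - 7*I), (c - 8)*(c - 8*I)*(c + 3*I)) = c - 8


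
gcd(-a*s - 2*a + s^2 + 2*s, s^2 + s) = 1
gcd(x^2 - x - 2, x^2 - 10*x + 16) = x - 2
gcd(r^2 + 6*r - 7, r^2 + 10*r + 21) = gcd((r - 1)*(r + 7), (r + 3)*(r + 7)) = r + 7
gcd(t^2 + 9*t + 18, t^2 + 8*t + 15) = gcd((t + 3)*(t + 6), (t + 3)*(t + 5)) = t + 3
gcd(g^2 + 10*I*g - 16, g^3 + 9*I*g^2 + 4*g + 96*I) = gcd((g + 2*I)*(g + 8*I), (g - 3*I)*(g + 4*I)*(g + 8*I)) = g + 8*I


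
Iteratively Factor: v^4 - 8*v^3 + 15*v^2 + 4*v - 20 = (v - 2)*(v^3 - 6*v^2 + 3*v + 10) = (v - 5)*(v - 2)*(v^2 - v - 2) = (v - 5)*(v - 2)^2*(v + 1)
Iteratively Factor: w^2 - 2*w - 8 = (w - 4)*(w + 2)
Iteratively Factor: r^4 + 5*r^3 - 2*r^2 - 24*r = (r)*(r^3 + 5*r^2 - 2*r - 24) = r*(r - 2)*(r^2 + 7*r + 12) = r*(r - 2)*(r + 3)*(r + 4)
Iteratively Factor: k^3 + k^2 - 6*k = (k + 3)*(k^2 - 2*k) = k*(k + 3)*(k - 2)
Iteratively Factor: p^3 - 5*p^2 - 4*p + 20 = (p - 2)*(p^2 - 3*p - 10) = (p - 5)*(p - 2)*(p + 2)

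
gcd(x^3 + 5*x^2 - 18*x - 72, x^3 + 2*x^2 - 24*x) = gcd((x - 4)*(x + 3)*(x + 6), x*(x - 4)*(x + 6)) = x^2 + 2*x - 24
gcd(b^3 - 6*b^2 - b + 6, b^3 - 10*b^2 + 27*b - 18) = b^2 - 7*b + 6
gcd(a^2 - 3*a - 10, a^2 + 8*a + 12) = a + 2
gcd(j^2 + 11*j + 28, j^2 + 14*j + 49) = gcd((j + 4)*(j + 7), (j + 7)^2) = j + 7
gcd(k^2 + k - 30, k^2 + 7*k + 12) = 1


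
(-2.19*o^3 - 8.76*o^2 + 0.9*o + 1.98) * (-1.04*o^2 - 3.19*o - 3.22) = 2.2776*o^5 + 16.0965*o^4 + 34.0602*o^3 + 23.277*o^2 - 9.2142*o - 6.3756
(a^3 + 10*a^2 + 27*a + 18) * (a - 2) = a^4 + 8*a^3 + 7*a^2 - 36*a - 36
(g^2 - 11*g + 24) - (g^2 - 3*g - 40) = 64 - 8*g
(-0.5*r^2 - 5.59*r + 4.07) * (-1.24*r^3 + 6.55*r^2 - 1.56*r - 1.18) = 0.62*r^5 + 3.6566*r^4 - 40.8813*r^3 + 35.9689*r^2 + 0.246999999999999*r - 4.8026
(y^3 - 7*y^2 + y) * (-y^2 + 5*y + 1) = -y^5 + 12*y^4 - 35*y^3 - 2*y^2 + y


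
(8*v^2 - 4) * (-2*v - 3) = -16*v^3 - 24*v^2 + 8*v + 12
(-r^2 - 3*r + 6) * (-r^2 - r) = r^4 + 4*r^3 - 3*r^2 - 6*r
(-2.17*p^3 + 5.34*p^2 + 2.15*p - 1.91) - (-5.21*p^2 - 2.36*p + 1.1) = -2.17*p^3 + 10.55*p^2 + 4.51*p - 3.01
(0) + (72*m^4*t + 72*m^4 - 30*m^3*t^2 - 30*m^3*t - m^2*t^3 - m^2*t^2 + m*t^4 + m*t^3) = 72*m^4*t + 72*m^4 - 30*m^3*t^2 - 30*m^3*t - m^2*t^3 - m^2*t^2 + m*t^4 + m*t^3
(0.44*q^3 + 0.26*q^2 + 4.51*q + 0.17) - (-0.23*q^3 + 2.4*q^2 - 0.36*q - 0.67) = 0.67*q^3 - 2.14*q^2 + 4.87*q + 0.84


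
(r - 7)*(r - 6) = r^2 - 13*r + 42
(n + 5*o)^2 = n^2 + 10*n*o + 25*o^2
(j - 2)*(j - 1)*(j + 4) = j^3 + j^2 - 10*j + 8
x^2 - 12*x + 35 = (x - 7)*(x - 5)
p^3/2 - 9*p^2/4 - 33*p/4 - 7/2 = (p/2 + 1)*(p - 7)*(p + 1/2)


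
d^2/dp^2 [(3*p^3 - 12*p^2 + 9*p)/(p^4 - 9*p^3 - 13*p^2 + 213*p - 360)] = 6*(p^6 - 3*p^5 + 111*p^4 - 1093*p^3 + 2880*p^2 - 2160*p + 10680)/(p^9 - 18*p^8 + 15*p^7 + 1260*p^6 - 4785*p^5 - 26658*p^4 + 147329*p^3 + 86760*p^2 - 1339200*p + 1728000)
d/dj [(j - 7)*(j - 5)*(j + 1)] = 3*j^2 - 22*j + 23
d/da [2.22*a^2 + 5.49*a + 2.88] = 4.44*a + 5.49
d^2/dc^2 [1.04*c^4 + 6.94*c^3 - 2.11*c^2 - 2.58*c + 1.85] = 12.48*c^2 + 41.64*c - 4.22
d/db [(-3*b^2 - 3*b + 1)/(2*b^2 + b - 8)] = (3*b^2 + 44*b + 23)/(4*b^4 + 4*b^3 - 31*b^2 - 16*b + 64)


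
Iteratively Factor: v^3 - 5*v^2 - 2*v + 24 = (v - 4)*(v^2 - v - 6) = (v - 4)*(v + 2)*(v - 3)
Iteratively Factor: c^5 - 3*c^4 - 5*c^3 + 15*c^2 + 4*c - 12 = (c - 2)*(c^4 - c^3 - 7*c^2 + c + 6) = (c - 2)*(c + 2)*(c^3 - 3*c^2 - c + 3) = (c - 3)*(c - 2)*(c + 2)*(c^2 - 1) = (c - 3)*(c - 2)*(c - 1)*(c + 2)*(c + 1)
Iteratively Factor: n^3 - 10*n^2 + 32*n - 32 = (n - 4)*(n^2 - 6*n + 8) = (n - 4)^2*(n - 2)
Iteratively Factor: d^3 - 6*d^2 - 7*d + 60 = (d - 5)*(d^2 - d - 12) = (d - 5)*(d - 4)*(d + 3)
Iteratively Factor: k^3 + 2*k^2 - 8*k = (k + 4)*(k^2 - 2*k) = (k - 2)*(k + 4)*(k)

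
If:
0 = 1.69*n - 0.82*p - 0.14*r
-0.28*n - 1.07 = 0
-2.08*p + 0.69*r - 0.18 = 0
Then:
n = -3.82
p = -5.23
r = -15.50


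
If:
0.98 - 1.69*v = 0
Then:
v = 0.58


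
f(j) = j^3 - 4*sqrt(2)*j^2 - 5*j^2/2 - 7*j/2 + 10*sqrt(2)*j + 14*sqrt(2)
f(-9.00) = -1465.69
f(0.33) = 22.46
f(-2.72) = -89.62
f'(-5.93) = 212.88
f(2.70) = 8.75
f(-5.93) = -538.67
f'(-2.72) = 77.21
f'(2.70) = -11.53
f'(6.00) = 20.76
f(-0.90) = 2.89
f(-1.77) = -30.14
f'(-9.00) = 400.47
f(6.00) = 6.01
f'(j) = 3*j^2 - 8*sqrt(2)*j - 5*j - 7/2 + 10*sqrt(2)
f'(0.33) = 5.59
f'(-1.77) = 48.92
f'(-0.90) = 27.75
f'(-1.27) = 36.20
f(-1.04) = -1.22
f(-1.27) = -8.92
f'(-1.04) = 30.85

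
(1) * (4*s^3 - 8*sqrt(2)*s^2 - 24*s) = 4*s^3 - 8*sqrt(2)*s^2 - 24*s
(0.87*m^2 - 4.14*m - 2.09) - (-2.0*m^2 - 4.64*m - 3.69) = 2.87*m^2 + 0.5*m + 1.6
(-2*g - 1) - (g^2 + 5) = -g^2 - 2*g - 6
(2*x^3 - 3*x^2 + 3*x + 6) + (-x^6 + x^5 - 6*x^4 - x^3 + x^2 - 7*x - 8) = -x^6 + x^5 - 6*x^4 + x^3 - 2*x^2 - 4*x - 2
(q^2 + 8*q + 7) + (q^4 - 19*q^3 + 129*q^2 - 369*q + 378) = q^4 - 19*q^3 + 130*q^2 - 361*q + 385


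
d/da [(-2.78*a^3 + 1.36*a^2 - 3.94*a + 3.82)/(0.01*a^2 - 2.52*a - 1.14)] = (-0.0278*a^4 + 14.0112*a^3 + 6.1198*a^2 - 3.1772*a + 14.118)/(0.0001*a^4 - 0.0504*a^3 + 6.3276*a^2 + 5.7456*a + 1.2996)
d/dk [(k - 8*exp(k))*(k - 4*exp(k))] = -12*k*exp(k) + 2*k + 64*exp(2*k) - 12*exp(k)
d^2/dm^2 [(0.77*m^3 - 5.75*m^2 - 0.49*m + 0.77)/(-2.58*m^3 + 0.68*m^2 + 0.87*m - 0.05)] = (1.4210854715202e-14*m^7 + 73.8468239999999*m^6 + 9.19976400000002*m^5 + 11.967588*m^4 + 5.86118200000001*m^3 + 8.849214*m^2 - 2.048802*m - 1.146606)/(17.173512*m^9 - 13.579056*m^8 - 13.794228*m^7 + 9.841996*m^6 + 4.125222*m^5 - 2.148096*m^4 - 0.461673*m^3 + 0.108435*m^2 - 0.006525*m + 0.000125)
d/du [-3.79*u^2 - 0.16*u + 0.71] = -7.58*u - 0.16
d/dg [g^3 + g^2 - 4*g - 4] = 3*g^2 + 2*g - 4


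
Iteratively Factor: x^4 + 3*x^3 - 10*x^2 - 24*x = (x + 4)*(x^3 - x^2 - 6*x) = (x - 3)*(x + 4)*(x^2 + 2*x) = (x - 3)*(x + 2)*(x + 4)*(x)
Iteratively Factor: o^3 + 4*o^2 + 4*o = (o + 2)*(o^2 + 2*o) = o*(o + 2)*(o + 2)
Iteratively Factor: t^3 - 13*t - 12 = (t - 4)*(t^2 + 4*t + 3) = (t - 4)*(t + 3)*(t + 1)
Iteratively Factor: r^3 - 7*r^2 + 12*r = (r - 4)*(r^2 - 3*r) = r*(r - 4)*(r - 3)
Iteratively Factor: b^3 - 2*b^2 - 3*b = (b)*(b^2 - 2*b - 3) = b*(b - 3)*(b + 1)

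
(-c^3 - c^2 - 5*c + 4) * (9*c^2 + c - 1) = -9*c^5 - 10*c^4 - 45*c^3 + 32*c^2 + 9*c - 4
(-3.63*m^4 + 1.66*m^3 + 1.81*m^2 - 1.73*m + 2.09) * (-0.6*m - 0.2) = 2.178*m^5 - 0.27*m^4 - 1.418*m^3 + 0.676*m^2 - 0.908*m - 0.418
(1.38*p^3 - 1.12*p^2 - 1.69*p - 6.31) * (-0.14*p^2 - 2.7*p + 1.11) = -0.1932*p^5 - 3.5692*p^4 + 4.7924*p^3 + 4.2032*p^2 + 15.1611*p - 7.0041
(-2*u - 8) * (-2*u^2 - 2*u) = 4*u^3 + 20*u^2 + 16*u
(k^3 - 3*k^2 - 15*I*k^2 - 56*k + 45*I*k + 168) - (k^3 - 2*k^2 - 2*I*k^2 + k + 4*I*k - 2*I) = -k^2 - 13*I*k^2 - 57*k + 41*I*k + 168 + 2*I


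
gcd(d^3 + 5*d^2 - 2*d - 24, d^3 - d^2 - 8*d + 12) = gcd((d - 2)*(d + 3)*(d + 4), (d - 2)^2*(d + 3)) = d^2 + d - 6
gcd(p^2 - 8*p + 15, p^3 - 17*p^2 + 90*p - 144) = p - 3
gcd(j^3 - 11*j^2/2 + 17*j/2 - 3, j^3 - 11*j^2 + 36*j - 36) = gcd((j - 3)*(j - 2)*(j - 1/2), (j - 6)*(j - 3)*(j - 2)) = j^2 - 5*j + 6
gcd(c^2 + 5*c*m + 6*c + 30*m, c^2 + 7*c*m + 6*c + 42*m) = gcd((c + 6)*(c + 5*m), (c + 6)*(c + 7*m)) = c + 6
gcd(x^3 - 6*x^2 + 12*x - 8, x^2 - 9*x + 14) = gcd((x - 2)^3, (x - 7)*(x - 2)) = x - 2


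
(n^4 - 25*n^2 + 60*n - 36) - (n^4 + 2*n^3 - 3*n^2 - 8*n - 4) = -2*n^3 - 22*n^2 + 68*n - 32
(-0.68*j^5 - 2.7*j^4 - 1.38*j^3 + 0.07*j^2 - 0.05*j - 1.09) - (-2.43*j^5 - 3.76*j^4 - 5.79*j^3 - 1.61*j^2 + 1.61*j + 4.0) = 1.75*j^5 + 1.06*j^4 + 4.41*j^3 + 1.68*j^2 - 1.66*j - 5.09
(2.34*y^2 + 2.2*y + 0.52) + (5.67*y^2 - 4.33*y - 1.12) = 8.01*y^2 - 2.13*y - 0.6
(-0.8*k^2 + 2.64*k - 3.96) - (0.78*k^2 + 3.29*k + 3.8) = -1.58*k^2 - 0.65*k - 7.76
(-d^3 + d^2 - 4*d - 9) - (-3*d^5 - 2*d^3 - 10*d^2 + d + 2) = 3*d^5 + d^3 + 11*d^2 - 5*d - 11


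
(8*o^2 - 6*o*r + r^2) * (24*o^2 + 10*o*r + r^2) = 192*o^4 - 64*o^3*r - 28*o^2*r^2 + 4*o*r^3 + r^4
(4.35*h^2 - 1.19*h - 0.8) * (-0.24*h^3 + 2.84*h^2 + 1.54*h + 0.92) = -1.044*h^5 + 12.6396*h^4 + 3.5114*h^3 - 0.1026*h^2 - 2.3268*h - 0.736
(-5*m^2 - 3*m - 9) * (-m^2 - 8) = 5*m^4 + 3*m^3 + 49*m^2 + 24*m + 72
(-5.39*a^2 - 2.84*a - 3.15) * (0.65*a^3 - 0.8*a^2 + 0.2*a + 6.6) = -3.5035*a^5 + 2.466*a^4 - 0.8535*a^3 - 33.622*a^2 - 19.374*a - 20.79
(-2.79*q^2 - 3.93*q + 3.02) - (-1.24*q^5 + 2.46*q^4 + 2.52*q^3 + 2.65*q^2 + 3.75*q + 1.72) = 1.24*q^5 - 2.46*q^4 - 2.52*q^3 - 5.44*q^2 - 7.68*q + 1.3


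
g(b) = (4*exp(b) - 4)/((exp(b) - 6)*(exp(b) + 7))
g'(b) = 4*exp(b)/((exp(b) - 6)*(exp(b) + 7)) - (4*exp(b) - 4)*exp(b)/((exp(b) - 6)*(exp(b) + 7)^2) - (4*exp(b) - 4)*exp(b)/((exp(b) - 6)^2*(exp(b) + 7)) = 4*(-exp(2*b) + 2*exp(b) - 41)*exp(b)/(exp(4*b) + 2*exp(3*b) - 83*exp(2*b) - 84*exp(b) + 1764)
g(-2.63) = 0.09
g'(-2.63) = -0.01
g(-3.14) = 0.09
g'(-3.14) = -0.00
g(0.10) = -0.01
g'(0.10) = -0.11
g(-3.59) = 0.09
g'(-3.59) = -0.00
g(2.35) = 0.48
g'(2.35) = -0.89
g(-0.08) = 0.01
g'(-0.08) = -0.09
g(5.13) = 0.02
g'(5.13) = -0.02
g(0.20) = -0.02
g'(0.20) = -0.13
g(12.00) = 0.00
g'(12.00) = 0.00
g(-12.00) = 0.10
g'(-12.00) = 0.00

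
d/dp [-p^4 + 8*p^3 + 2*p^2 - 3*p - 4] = -4*p^3 + 24*p^2 + 4*p - 3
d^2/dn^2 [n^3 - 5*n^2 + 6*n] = 6*n - 10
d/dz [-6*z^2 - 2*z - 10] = -12*z - 2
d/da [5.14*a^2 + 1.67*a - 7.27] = 10.28*a + 1.67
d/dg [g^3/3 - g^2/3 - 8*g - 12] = g^2 - 2*g/3 - 8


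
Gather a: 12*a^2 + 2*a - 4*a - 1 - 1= 12*a^2 - 2*a - 2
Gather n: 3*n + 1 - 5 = 3*n - 4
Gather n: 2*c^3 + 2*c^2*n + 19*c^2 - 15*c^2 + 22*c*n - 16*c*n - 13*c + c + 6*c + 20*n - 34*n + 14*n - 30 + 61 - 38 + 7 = 2*c^3 + 4*c^2 - 6*c + n*(2*c^2 + 6*c)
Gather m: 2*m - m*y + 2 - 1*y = m*(2 - y) - y + 2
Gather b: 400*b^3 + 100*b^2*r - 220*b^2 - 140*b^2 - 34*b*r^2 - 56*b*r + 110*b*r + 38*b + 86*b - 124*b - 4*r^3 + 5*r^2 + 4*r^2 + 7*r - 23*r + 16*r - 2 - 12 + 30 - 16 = 400*b^3 + b^2*(100*r - 360) + b*(-34*r^2 + 54*r) - 4*r^3 + 9*r^2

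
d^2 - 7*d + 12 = (d - 4)*(d - 3)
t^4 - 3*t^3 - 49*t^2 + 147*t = t*(t - 7)*(t - 3)*(t + 7)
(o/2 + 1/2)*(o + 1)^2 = o^3/2 + 3*o^2/2 + 3*o/2 + 1/2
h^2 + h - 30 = (h - 5)*(h + 6)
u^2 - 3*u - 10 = (u - 5)*(u + 2)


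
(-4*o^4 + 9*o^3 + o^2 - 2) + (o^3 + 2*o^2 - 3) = -4*o^4 + 10*o^3 + 3*o^2 - 5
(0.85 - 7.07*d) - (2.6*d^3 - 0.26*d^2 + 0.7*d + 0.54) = -2.6*d^3 + 0.26*d^2 - 7.77*d + 0.31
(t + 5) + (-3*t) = 5 - 2*t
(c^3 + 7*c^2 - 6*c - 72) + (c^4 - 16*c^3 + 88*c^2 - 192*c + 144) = c^4 - 15*c^3 + 95*c^2 - 198*c + 72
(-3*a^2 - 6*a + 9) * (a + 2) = -3*a^3 - 12*a^2 - 3*a + 18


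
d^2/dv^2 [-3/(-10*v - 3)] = 600/(10*v + 3)^3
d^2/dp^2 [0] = 0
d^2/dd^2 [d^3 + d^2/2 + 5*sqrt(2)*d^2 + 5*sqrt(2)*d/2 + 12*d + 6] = 6*d + 1 + 10*sqrt(2)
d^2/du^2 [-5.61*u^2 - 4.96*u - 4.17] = -11.2200000000000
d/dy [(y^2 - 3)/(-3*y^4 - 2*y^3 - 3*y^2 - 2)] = 2*y*(-3*y^4 - 2*y^3 - 3*y^2 + 3*(y^2 - 3)*(2*y^2 + y + 1) - 2)/(3*y^4 + 2*y^3 + 3*y^2 + 2)^2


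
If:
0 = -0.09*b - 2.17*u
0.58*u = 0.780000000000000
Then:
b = -32.43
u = 1.34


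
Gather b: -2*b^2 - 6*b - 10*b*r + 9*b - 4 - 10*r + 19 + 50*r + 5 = -2*b^2 + b*(3 - 10*r) + 40*r + 20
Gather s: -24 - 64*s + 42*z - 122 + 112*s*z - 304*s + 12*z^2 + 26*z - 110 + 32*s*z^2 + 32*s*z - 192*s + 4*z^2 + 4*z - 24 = s*(32*z^2 + 144*z - 560) + 16*z^2 + 72*z - 280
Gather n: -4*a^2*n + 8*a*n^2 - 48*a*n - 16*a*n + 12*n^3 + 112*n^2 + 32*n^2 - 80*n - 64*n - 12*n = 12*n^3 + n^2*(8*a + 144) + n*(-4*a^2 - 64*a - 156)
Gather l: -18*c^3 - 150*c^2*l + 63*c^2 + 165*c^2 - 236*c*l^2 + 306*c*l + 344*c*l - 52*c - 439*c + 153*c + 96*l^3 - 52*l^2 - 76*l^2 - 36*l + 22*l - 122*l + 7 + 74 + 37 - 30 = -18*c^3 + 228*c^2 - 338*c + 96*l^3 + l^2*(-236*c - 128) + l*(-150*c^2 + 650*c - 136) + 88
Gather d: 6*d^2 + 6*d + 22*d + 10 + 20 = 6*d^2 + 28*d + 30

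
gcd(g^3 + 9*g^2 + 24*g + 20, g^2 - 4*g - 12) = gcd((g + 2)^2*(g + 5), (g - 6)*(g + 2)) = g + 2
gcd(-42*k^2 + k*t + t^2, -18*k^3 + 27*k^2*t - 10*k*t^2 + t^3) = -6*k + t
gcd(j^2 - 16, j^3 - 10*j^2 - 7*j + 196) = j + 4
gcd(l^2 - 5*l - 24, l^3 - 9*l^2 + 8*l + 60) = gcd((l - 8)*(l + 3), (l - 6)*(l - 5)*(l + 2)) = 1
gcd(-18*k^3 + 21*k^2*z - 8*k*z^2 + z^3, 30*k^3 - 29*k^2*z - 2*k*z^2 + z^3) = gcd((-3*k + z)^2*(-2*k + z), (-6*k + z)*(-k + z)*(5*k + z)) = 1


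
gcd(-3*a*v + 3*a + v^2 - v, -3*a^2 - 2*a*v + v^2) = -3*a + v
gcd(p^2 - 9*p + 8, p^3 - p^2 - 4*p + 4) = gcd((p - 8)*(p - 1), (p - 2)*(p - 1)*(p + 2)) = p - 1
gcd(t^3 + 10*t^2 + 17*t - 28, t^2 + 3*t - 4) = t^2 + 3*t - 4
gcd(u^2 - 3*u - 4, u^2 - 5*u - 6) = u + 1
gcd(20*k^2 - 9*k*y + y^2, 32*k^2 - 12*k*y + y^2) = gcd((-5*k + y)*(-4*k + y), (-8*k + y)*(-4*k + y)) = -4*k + y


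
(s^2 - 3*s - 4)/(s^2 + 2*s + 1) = (s - 4)/(s + 1)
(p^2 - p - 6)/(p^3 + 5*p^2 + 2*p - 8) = (p - 3)/(p^2 + 3*p - 4)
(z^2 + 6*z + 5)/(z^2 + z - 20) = (z + 1)/(z - 4)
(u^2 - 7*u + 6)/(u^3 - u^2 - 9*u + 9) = (u - 6)/(u^2 - 9)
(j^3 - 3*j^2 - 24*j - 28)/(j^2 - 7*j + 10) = (j^3 - 3*j^2 - 24*j - 28)/(j^2 - 7*j + 10)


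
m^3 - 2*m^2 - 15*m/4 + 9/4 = (m - 3)*(m - 1/2)*(m + 3/2)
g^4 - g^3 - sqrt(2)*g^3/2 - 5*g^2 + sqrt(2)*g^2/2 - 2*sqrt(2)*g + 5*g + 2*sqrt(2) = (g - 1)*(g - 2*sqrt(2))*(g + sqrt(2)/2)*(g + sqrt(2))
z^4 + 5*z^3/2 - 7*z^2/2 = z^2*(z - 1)*(z + 7/2)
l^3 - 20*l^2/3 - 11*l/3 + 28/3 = (l - 7)*(l - 1)*(l + 4/3)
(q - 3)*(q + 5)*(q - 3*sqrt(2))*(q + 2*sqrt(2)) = q^4 - sqrt(2)*q^3 + 2*q^3 - 27*q^2 - 2*sqrt(2)*q^2 - 24*q + 15*sqrt(2)*q + 180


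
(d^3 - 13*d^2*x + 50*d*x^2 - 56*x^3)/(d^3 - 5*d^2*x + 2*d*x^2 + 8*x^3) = (d - 7*x)/(d + x)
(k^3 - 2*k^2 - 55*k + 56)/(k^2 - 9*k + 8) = k + 7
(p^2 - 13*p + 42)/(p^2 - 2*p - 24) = (p - 7)/(p + 4)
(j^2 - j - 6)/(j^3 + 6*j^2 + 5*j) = (j^2 - j - 6)/(j*(j^2 + 6*j + 5))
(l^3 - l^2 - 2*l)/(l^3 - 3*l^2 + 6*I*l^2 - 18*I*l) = (l^2 - l - 2)/(l^2 + l*(-3 + 6*I) - 18*I)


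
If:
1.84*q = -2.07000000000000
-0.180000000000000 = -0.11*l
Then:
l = 1.64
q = -1.12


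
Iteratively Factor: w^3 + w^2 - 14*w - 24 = (w - 4)*(w^2 + 5*w + 6) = (w - 4)*(w + 2)*(w + 3)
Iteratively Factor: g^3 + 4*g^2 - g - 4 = (g + 4)*(g^2 - 1) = (g + 1)*(g + 4)*(g - 1)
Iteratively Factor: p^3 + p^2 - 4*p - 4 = (p - 2)*(p^2 + 3*p + 2) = (p - 2)*(p + 1)*(p + 2)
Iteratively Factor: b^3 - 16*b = (b)*(b^2 - 16) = b*(b - 4)*(b + 4)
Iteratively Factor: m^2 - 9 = (m - 3)*(m + 3)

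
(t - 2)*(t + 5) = t^2 + 3*t - 10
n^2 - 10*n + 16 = (n - 8)*(n - 2)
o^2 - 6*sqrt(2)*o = o*(o - 6*sqrt(2))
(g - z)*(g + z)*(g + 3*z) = g^3 + 3*g^2*z - g*z^2 - 3*z^3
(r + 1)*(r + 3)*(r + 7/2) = r^3 + 15*r^2/2 + 17*r + 21/2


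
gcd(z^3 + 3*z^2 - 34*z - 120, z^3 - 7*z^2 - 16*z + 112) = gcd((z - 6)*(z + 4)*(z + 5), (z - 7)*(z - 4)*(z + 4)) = z + 4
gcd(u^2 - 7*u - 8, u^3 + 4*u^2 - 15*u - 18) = u + 1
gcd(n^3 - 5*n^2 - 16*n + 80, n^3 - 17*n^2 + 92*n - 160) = n^2 - 9*n + 20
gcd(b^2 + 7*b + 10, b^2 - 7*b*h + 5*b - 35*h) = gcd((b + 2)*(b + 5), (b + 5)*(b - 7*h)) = b + 5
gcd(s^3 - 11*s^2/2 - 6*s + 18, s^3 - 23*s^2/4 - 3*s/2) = s - 6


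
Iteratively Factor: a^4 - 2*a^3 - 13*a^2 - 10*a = (a + 1)*(a^3 - 3*a^2 - 10*a) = a*(a + 1)*(a^2 - 3*a - 10) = a*(a - 5)*(a + 1)*(a + 2)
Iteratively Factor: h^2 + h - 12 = (h + 4)*(h - 3)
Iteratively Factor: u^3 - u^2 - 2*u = (u - 2)*(u^2 + u) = (u - 2)*(u + 1)*(u)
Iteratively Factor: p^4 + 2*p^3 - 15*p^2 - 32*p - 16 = (p + 4)*(p^3 - 2*p^2 - 7*p - 4) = (p + 1)*(p + 4)*(p^2 - 3*p - 4) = (p + 1)^2*(p + 4)*(p - 4)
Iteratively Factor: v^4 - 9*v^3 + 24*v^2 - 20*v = (v - 2)*(v^3 - 7*v^2 + 10*v) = v*(v - 2)*(v^2 - 7*v + 10) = v*(v - 2)^2*(v - 5)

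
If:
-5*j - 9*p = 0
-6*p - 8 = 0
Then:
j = 12/5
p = -4/3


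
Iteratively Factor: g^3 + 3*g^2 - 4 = (g - 1)*(g^2 + 4*g + 4) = (g - 1)*(g + 2)*(g + 2)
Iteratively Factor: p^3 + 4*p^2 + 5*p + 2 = (p + 2)*(p^2 + 2*p + 1) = (p + 1)*(p + 2)*(p + 1)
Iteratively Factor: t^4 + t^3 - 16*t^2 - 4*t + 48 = (t - 3)*(t^3 + 4*t^2 - 4*t - 16) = (t - 3)*(t + 4)*(t^2 - 4) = (t - 3)*(t - 2)*(t + 4)*(t + 2)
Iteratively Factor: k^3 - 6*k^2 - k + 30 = (k - 5)*(k^2 - k - 6) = (k - 5)*(k + 2)*(k - 3)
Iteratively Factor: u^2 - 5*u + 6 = (u - 2)*(u - 3)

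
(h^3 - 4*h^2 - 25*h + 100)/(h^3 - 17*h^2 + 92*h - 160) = (h + 5)/(h - 8)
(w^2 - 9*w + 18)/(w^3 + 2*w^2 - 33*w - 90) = (w - 3)/(w^2 + 8*w + 15)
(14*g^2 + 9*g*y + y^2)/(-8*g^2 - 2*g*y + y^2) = (7*g + y)/(-4*g + y)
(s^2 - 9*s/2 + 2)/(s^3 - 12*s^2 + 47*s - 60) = (s - 1/2)/(s^2 - 8*s + 15)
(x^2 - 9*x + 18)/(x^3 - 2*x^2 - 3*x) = (x - 6)/(x*(x + 1))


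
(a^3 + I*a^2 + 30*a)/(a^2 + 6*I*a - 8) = a*(a^2 + I*a + 30)/(a^2 + 6*I*a - 8)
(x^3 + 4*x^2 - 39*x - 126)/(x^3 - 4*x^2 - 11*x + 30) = (x^2 + x - 42)/(x^2 - 7*x + 10)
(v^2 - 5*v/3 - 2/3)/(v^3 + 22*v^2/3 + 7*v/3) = (v - 2)/(v*(v + 7))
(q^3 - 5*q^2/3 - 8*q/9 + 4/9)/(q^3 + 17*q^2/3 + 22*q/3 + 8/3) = (3*q^2 - 7*q + 2)/(3*(q^2 + 5*q + 4))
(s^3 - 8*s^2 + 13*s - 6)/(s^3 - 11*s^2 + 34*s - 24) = (s - 1)/(s - 4)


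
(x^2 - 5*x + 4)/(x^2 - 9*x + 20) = (x - 1)/(x - 5)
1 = 1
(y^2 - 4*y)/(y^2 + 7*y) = (y - 4)/(y + 7)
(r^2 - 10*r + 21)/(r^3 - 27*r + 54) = (r - 7)/(r^2 + 3*r - 18)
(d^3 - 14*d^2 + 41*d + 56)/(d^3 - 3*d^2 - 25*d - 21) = (d - 8)/(d + 3)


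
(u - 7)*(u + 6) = u^2 - u - 42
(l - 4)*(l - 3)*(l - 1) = l^3 - 8*l^2 + 19*l - 12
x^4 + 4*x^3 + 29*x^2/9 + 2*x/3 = x*(x + 1/3)*(x + 2/3)*(x + 3)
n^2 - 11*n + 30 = (n - 6)*(n - 5)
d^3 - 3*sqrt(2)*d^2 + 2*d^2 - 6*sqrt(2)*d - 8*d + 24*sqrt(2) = (d - 2)*(d + 4)*(d - 3*sqrt(2))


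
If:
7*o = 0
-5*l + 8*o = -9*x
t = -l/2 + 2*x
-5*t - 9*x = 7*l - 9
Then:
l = 162/271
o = 0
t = 99/271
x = 90/271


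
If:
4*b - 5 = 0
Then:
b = 5/4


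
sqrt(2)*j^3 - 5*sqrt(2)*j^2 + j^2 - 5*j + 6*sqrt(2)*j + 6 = (j - 3)*(j - 2)*(sqrt(2)*j + 1)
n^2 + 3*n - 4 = (n - 1)*(n + 4)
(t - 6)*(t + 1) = t^2 - 5*t - 6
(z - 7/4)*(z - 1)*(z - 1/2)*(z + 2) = z^4 - 5*z^3/4 - 27*z^2/8 + 43*z/8 - 7/4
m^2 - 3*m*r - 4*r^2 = (m - 4*r)*(m + r)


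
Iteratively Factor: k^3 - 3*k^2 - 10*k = (k - 5)*(k^2 + 2*k) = (k - 5)*(k + 2)*(k)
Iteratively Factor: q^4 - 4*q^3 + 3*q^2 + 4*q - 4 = (q + 1)*(q^3 - 5*q^2 + 8*q - 4) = (q - 2)*(q + 1)*(q^2 - 3*q + 2) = (q - 2)*(q - 1)*(q + 1)*(q - 2)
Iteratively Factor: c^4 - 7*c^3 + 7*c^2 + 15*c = (c + 1)*(c^3 - 8*c^2 + 15*c) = (c - 5)*(c + 1)*(c^2 - 3*c) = c*(c - 5)*(c + 1)*(c - 3)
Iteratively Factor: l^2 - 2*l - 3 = (l + 1)*(l - 3)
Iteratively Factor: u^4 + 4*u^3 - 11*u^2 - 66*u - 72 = (u + 2)*(u^3 + 2*u^2 - 15*u - 36) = (u - 4)*(u + 2)*(u^2 + 6*u + 9) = (u - 4)*(u + 2)*(u + 3)*(u + 3)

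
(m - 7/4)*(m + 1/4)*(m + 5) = m^3 + 7*m^2/2 - 127*m/16 - 35/16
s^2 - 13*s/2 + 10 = (s - 4)*(s - 5/2)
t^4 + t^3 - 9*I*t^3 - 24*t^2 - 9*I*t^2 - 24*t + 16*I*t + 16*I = (t + 1)*(t - 4*I)^2*(t - I)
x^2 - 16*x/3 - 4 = (x - 6)*(x + 2/3)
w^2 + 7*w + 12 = (w + 3)*(w + 4)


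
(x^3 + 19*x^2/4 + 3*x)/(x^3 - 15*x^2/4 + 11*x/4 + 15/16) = 4*x*(4*x^2 + 19*x + 12)/(16*x^3 - 60*x^2 + 44*x + 15)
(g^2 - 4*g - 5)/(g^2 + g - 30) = (g + 1)/(g + 6)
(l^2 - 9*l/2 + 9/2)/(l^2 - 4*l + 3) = (l - 3/2)/(l - 1)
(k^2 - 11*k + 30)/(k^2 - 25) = (k - 6)/(k + 5)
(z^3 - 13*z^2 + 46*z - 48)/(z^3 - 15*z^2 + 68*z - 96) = (z - 2)/(z - 4)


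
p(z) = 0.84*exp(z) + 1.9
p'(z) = 0.84*exp(z)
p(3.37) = 26.33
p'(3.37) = 24.43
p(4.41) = 71.01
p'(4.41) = 69.11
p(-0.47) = 2.43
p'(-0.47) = 0.53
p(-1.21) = 2.15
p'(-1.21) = 0.25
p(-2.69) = 1.96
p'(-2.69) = 0.06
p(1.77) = 6.83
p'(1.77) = 4.93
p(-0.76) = 2.29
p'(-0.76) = 0.39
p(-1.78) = 2.04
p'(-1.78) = 0.14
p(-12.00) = 1.90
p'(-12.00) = 0.00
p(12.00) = 136715.92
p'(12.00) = 136714.02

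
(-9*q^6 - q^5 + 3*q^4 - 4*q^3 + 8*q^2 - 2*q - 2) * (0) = 0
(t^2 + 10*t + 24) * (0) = 0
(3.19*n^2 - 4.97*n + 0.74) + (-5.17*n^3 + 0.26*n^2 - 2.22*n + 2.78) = -5.17*n^3 + 3.45*n^2 - 7.19*n + 3.52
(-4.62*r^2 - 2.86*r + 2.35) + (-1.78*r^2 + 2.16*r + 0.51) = -6.4*r^2 - 0.7*r + 2.86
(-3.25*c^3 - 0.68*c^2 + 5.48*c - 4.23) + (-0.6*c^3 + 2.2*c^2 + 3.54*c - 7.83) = -3.85*c^3 + 1.52*c^2 + 9.02*c - 12.06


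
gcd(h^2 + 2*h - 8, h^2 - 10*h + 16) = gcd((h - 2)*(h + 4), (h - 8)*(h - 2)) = h - 2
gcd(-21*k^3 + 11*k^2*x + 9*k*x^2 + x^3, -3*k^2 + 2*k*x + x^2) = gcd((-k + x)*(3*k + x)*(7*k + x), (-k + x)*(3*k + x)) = -3*k^2 + 2*k*x + x^2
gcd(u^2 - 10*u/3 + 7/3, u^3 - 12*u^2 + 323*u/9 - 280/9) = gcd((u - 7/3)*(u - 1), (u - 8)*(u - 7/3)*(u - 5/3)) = u - 7/3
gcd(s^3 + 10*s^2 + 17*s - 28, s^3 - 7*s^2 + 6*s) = s - 1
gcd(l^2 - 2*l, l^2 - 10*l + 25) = 1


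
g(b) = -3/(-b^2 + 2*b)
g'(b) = -3*(2*b - 2)/(-b^2 + 2*b)^2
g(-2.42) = 0.28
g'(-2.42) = 0.18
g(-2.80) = 0.22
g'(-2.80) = 0.13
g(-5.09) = 0.08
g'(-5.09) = 0.03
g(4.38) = 0.29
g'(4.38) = -0.19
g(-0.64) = 1.78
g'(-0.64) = 3.45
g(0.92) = -3.02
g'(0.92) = 0.49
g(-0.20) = 6.82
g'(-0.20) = 37.19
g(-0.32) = 4.04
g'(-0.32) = 14.37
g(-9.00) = 0.03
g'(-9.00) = 0.01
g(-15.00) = 0.01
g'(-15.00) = 0.00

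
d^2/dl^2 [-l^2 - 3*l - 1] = -2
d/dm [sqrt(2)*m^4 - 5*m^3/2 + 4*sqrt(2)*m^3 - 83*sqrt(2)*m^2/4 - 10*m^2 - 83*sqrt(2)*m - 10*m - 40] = 4*sqrt(2)*m^3 - 15*m^2/2 + 12*sqrt(2)*m^2 - 83*sqrt(2)*m/2 - 20*m - 83*sqrt(2) - 10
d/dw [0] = 0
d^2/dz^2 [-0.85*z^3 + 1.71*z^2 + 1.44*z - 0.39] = 3.42 - 5.1*z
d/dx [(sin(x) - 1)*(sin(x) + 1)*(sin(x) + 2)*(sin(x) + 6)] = 2*(2*sin(x)^3 + 12*sin(x)^2 + 11*sin(x) - 4)*cos(x)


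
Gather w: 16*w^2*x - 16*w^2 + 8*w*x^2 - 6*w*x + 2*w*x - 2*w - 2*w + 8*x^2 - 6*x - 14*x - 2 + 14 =w^2*(16*x - 16) + w*(8*x^2 - 4*x - 4) + 8*x^2 - 20*x + 12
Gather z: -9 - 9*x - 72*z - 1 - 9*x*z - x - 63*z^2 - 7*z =-10*x - 63*z^2 + z*(-9*x - 79) - 10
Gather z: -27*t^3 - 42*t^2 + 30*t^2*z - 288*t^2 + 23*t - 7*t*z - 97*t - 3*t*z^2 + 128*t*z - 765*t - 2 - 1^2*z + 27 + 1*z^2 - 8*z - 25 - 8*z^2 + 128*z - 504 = -27*t^3 - 330*t^2 - 839*t + z^2*(-3*t - 7) + z*(30*t^2 + 121*t + 119) - 504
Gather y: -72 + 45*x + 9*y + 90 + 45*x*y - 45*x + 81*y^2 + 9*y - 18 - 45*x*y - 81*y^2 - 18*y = 0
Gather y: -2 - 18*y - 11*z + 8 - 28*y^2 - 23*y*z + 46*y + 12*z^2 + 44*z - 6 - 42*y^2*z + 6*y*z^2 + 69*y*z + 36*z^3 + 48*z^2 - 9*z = y^2*(-42*z - 28) + y*(6*z^2 + 46*z + 28) + 36*z^3 + 60*z^2 + 24*z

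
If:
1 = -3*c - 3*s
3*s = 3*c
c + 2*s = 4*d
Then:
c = -1/6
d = -1/8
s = -1/6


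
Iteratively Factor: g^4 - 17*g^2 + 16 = (g + 1)*(g^3 - g^2 - 16*g + 16) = (g + 1)*(g + 4)*(g^2 - 5*g + 4) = (g - 4)*(g + 1)*(g + 4)*(g - 1)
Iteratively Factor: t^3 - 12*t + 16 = (t + 4)*(t^2 - 4*t + 4) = (t - 2)*(t + 4)*(t - 2)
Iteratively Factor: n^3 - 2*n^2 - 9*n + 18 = (n - 2)*(n^2 - 9) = (n - 3)*(n - 2)*(n + 3)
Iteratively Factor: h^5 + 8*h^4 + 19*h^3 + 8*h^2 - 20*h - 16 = (h + 1)*(h^4 + 7*h^3 + 12*h^2 - 4*h - 16) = (h + 1)*(h + 2)*(h^3 + 5*h^2 + 2*h - 8) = (h + 1)*(h + 2)*(h + 4)*(h^2 + h - 2) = (h + 1)*(h + 2)^2*(h + 4)*(h - 1)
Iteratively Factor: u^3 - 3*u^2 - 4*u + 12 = (u - 3)*(u^2 - 4) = (u - 3)*(u - 2)*(u + 2)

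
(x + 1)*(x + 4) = x^2 + 5*x + 4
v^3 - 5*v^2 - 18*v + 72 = (v - 6)*(v - 3)*(v + 4)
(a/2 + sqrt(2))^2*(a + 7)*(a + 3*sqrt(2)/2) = a^4/4 + 7*a^3/4 + 11*sqrt(2)*a^3/8 + 5*a^2 + 77*sqrt(2)*a^2/8 + 3*sqrt(2)*a + 35*a + 21*sqrt(2)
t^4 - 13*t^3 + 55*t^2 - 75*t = t*(t - 5)^2*(t - 3)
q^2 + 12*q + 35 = (q + 5)*(q + 7)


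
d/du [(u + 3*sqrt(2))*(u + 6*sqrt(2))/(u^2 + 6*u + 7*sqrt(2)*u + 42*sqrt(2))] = 2*(-sqrt(2)*u^2 + 3*u^2 - 36*u + 42*sqrt(2)*u - 126*sqrt(2) + 270)/(u^4 + 12*u^3 + 14*sqrt(2)*u^3 + 134*u^2 + 168*sqrt(2)*u^2 + 504*sqrt(2)*u + 1176*u + 3528)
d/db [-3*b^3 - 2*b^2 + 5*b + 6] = -9*b^2 - 4*b + 5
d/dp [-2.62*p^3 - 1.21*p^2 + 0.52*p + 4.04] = -7.86*p^2 - 2.42*p + 0.52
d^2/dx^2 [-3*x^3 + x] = -18*x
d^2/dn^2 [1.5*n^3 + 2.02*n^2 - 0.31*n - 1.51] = 9.0*n + 4.04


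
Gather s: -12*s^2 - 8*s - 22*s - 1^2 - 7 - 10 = -12*s^2 - 30*s - 18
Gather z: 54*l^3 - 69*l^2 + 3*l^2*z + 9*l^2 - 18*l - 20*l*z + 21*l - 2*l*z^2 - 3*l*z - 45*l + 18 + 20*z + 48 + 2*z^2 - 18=54*l^3 - 60*l^2 - 42*l + z^2*(2 - 2*l) + z*(3*l^2 - 23*l + 20) + 48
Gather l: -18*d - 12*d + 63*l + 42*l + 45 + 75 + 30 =-30*d + 105*l + 150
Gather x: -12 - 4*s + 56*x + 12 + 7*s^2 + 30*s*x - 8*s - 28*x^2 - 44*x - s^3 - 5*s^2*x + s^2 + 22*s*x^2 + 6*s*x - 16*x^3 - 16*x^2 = -s^3 + 8*s^2 - 12*s - 16*x^3 + x^2*(22*s - 44) + x*(-5*s^2 + 36*s + 12)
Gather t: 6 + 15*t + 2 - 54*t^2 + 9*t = -54*t^2 + 24*t + 8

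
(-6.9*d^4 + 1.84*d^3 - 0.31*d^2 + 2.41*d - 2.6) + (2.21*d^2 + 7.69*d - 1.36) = -6.9*d^4 + 1.84*d^3 + 1.9*d^2 + 10.1*d - 3.96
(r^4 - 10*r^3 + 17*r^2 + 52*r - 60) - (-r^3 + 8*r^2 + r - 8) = r^4 - 9*r^3 + 9*r^2 + 51*r - 52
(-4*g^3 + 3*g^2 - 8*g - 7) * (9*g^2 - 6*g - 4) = -36*g^5 + 51*g^4 - 74*g^3 - 27*g^2 + 74*g + 28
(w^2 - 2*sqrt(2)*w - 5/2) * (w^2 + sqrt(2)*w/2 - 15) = w^4 - 3*sqrt(2)*w^3/2 - 39*w^2/2 + 115*sqrt(2)*w/4 + 75/2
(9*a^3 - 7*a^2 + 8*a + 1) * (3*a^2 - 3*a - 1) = 27*a^5 - 48*a^4 + 36*a^3 - 14*a^2 - 11*a - 1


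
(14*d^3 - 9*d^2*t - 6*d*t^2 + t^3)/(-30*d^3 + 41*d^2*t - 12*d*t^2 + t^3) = (-14*d^2 - 5*d*t + t^2)/(30*d^2 - 11*d*t + t^2)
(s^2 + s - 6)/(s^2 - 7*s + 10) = (s + 3)/(s - 5)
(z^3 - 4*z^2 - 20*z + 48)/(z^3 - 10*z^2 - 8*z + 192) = (z - 2)/(z - 8)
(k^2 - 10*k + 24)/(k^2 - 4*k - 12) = (k - 4)/(k + 2)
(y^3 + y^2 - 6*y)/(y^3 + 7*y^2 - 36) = y/(y + 6)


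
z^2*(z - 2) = z^3 - 2*z^2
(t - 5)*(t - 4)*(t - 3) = t^3 - 12*t^2 + 47*t - 60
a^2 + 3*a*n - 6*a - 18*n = (a - 6)*(a + 3*n)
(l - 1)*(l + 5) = l^2 + 4*l - 5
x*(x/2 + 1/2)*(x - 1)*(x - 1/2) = x^4/2 - x^3/4 - x^2/2 + x/4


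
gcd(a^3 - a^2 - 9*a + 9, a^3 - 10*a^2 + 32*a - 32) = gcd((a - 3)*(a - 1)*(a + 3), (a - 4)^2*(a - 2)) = 1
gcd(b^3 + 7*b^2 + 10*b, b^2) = b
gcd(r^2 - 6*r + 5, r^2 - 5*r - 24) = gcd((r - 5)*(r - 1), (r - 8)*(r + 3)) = 1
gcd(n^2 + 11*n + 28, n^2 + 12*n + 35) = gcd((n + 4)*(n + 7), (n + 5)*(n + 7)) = n + 7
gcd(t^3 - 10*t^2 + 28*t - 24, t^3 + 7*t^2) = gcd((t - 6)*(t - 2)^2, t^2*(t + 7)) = 1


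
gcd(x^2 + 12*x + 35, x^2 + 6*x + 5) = x + 5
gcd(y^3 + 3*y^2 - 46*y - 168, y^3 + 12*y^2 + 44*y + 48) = y^2 + 10*y + 24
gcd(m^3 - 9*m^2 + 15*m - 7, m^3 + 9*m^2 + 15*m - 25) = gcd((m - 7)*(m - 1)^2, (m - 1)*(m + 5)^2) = m - 1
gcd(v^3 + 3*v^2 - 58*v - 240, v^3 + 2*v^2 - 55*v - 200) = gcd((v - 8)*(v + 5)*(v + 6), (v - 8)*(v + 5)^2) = v^2 - 3*v - 40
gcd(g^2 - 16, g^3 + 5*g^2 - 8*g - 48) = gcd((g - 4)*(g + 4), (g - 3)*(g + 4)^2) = g + 4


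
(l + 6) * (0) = 0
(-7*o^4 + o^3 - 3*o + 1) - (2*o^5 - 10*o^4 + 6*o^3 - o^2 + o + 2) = -2*o^5 + 3*o^4 - 5*o^3 + o^2 - 4*o - 1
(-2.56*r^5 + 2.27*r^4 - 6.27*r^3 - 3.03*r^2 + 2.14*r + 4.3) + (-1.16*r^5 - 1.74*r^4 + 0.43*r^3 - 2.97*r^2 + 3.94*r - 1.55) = -3.72*r^5 + 0.53*r^4 - 5.84*r^3 - 6.0*r^2 + 6.08*r + 2.75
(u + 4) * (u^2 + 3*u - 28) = u^3 + 7*u^2 - 16*u - 112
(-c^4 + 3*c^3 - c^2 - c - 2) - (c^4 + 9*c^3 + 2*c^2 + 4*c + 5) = -2*c^4 - 6*c^3 - 3*c^2 - 5*c - 7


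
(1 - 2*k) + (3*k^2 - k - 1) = 3*k^2 - 3*k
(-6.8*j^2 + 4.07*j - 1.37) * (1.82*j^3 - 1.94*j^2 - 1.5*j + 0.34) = -12.376*j^5 + 20.5994*j^4 - 0.189200000000001*j^3 - 5.7592*j^2 + 3.4388*j - 0.4658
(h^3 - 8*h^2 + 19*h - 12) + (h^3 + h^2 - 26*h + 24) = 2*h^3 - 7*h^2 - 7*h + 12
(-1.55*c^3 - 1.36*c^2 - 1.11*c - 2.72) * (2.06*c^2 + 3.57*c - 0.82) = -3.193*c^5 - 8.3351*c^4 - 5.8708*c^3 - 8.4507*c^2 - 8.8002*c + 2.2304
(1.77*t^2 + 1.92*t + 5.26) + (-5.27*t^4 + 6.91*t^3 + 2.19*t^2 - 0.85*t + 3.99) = -5.27*t^4 + 6.91*t^3 + 3.96*t^2 + 1.07*t + 9.25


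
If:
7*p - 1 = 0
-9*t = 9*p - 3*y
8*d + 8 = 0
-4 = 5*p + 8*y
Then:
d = -1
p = 1/7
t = -19/56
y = -33/56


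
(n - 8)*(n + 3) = n^2 - 5*n - 24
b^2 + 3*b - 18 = (b - 3)*(b + 6)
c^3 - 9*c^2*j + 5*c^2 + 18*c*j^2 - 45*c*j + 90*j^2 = (c + 5)*(c - 6*j)*(c - 3*j)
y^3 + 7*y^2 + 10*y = y*(y + 2)*(y + 5)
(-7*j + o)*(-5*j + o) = 35*j^2 - 12*j*o + o^2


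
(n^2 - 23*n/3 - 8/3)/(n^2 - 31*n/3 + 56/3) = (3*n + 1)/(3*n - 7)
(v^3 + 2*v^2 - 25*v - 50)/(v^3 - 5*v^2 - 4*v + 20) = (v + 5)/(v - 2)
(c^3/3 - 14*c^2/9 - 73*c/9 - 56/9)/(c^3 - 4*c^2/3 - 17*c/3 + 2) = (3*c^3 - 14*c^2 - 73*c - 56)/(3*(3*c^3 - 4*c^2 - 17*c + 6))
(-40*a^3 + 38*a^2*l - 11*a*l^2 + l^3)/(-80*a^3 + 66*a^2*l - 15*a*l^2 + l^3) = (4*a - l)/(8*a - l)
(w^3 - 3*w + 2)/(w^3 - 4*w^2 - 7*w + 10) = (w - 1)/(w - 5)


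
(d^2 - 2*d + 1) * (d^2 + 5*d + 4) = d^4 + 3*d^3 - 5*d^2 - 3*d + 4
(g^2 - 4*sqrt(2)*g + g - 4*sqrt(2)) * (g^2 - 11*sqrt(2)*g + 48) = g^4 - 15*sqrt(2)*g^3 + g^3 - 15*sqrt(2)*g^2 + 136*g^2 - 192*sqrt(2)*g + 136*g - 192*sqrt(2)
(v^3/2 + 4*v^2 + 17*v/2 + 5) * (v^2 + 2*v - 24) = v^5/2 + 5*v^4 + 9*v^3/2 - 74*v^2 - 194*v - 120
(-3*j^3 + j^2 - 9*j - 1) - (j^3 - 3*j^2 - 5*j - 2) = -4*j^3 + 4*j^2 - 4*j + 1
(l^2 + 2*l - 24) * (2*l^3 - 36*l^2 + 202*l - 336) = 2*l^5 - 32*l^4 + 82*l^3 + 932*l^2 - 5520*l + 8064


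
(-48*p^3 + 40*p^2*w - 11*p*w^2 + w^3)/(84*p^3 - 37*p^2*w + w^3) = (-4*p + w)/(7*p + w)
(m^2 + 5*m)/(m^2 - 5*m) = (m + 5)/(m - 5)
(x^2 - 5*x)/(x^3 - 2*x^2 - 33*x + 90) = x/(x^2 + 3*x - 18)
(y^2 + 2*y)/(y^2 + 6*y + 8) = y/(y + 4)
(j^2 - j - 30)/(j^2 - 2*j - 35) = (j - 6)/(j - 7)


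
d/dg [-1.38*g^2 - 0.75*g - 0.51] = -2.76*g - 0.75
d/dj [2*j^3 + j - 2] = 6*j^2 + 1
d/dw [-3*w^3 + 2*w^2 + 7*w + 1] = -9*w^2 + 4*w + 7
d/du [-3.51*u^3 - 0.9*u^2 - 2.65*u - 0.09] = -10.53*u^2 - 1.8*u - 2.65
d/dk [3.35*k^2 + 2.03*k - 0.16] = 6.7*k + 2.03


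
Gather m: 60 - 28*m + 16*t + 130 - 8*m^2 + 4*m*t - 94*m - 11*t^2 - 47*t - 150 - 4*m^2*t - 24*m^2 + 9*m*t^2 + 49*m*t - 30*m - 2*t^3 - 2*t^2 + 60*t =m^2*(-4*t - 32) + m*(9*t^2 + 53*t - 152) - 2*t^3 - 13*t^2 + 29*t + 40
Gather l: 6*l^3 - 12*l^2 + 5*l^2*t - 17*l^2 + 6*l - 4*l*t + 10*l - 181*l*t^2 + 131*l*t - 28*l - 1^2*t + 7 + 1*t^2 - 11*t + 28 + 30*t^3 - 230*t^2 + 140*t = 6*l^3 + l^2*(5*t - 29) + l*(-181*t^2 + 127*t - 12) + 30*t^3 - 229*t^2 + 128*t + 35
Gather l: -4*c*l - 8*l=l*(-4*c - 8)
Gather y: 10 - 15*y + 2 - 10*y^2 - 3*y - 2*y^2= -12*y^2 - 18*y + 12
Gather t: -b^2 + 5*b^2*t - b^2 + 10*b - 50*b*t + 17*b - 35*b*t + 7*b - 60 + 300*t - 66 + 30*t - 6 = -2*b^2 + 34*b + t*(5*b^2 - 85*b + 330) - 132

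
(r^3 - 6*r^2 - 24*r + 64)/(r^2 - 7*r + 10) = (r^2 - 4*r - 32)/(r - 5)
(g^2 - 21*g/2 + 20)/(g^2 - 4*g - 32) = (g - 5/2)/(g + 4)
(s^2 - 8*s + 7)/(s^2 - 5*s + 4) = (s - 7)/(s - 4)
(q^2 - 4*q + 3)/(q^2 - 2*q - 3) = (q - 1)/(q + 1)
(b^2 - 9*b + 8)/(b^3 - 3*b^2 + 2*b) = (b - 8)/(b*(b - 2))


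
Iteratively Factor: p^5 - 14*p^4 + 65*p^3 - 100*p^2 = (p)*(p^4 - 14*p^3 + 65*p^2 - 100*p) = p^2*(p^3 - 14*p^2 + 65*p - 100) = p^2*(p - 5)*(p^2 - 9*p + 20) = p^2*(p - 5)^2*(p - 4)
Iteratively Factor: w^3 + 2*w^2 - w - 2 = (w - 1)*(w^2 + 3*w + 2) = (w - 1)*(w + 1)*(w + 2)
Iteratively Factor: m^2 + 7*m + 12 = (m + 3)*(m + 4)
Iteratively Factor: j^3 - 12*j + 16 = (j - 2)*(j^2 + 2*j - 8) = (j - 2)*(j + 4)*(j - 2)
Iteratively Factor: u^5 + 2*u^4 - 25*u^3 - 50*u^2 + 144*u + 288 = (u + 2)*(u^4 - 25*u^2 + 144) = (u - 4)*(u + 2)*(u^3 + 4*u^2 - 9*u - 36) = (u - 4)*(u + 2)*(u + 4)*(u^2 - 9) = (u - 4)*(u - 3)*(u + 2)*(u + 4)*(u + 3)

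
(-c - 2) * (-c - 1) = c^2 + 3*c + 2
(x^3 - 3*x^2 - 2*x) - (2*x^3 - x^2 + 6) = -x^3 - 2*x^2 - 2*x - 6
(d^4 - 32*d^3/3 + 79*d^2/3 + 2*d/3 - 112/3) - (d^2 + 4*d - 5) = d^4 - 32*d^3/3 + 76*d^2/3 - 10*d/3 - 97/3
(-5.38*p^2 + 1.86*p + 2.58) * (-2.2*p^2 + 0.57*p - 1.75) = 11.836*p^4 - 7.1586*p^3 + 4.7992*p^2 - 1.7844*p - 4.515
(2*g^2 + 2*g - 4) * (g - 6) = 2*g^3 - 10*g^2 - 16*g + 24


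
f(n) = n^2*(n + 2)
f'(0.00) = 0.00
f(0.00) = 0.00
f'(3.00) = 39.00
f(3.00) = 45.00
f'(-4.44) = 41.38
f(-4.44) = -48.10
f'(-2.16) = 5.36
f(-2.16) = -0.75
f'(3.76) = 57.45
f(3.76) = 81.43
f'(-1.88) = 3.08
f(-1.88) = 0.42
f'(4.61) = 82.20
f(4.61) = 140.48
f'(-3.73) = 26.82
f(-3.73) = -24.07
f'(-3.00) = 15.00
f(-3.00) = -9.00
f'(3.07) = 40.55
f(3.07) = 47.78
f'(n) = n^2 + 2*n*(n + 2)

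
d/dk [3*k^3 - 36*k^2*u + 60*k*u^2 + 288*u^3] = 9*k^2 - 72*k*u + 60*u^2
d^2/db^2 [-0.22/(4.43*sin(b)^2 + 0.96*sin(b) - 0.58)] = (17.269912*sin(b)^4 + 2.806848*sin(b)^3 - 23.441044*sin(b)^2 - 5.4912*sin(b) - 1.53604)/(4.43*sin(b)^2 + 0.96*sin(b) - 0.58)^3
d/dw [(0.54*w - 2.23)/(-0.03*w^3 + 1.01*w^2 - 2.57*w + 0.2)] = (0.0324*w^3 - 0.7461*w^2 + 4.5046*w - 5.6231)/(0.0009*w^6 - 0.0606*w^5 + 1.1743*w^4 - 5.2034*w^3 + 7.0089*w^2 - 1.028*w + 0.04)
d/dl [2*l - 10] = 2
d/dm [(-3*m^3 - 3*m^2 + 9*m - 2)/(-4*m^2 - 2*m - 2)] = (6*m^4 + 6*m^3 + 30*m^2 - 2*m - 11)/(2*(4*m^4 + 4*m^3 + 5*m^2 + 2*m + 1))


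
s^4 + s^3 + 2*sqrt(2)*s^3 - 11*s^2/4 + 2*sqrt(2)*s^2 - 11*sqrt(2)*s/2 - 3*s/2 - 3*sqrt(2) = (s - 3/2)*(s + 1/2)*(s + 2)*(s + 2*sqrt(2))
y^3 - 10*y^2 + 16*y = y*(y - 8)*(y - 2)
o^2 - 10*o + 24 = (o - 6)*(o - 4)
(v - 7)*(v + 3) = v^2 - 4*v - 21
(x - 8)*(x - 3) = x^2 - 11*x + 24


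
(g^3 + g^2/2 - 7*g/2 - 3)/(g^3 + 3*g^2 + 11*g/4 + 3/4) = 2*(g - 2)/(2*g + 1)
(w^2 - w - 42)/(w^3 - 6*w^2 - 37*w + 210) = 1/(w - 5)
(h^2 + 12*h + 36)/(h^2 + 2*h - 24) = (h + 6)/(h - 4)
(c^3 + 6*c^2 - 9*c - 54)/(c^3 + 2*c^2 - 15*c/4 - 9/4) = 4*(c^2 + 3*c - 18)/(4*c^2 - 4*c - 3)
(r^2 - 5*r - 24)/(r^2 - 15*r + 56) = (r + 3)/(r - 7)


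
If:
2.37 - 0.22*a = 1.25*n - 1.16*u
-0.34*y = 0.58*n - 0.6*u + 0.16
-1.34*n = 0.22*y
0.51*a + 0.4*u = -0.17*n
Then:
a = 0.77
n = 0.61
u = -1.24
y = -3.70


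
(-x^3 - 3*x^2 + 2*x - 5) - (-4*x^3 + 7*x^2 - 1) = 3*x^3 - 10*x^2 + 2*x - 4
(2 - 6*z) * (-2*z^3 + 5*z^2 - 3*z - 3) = 12*z^4 - 34*z^3 + 28*z^2 + 12*z - 6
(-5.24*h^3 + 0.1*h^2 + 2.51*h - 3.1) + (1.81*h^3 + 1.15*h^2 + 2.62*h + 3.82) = -3.43*h^3 + 1.25*h^2 + 5.13*h + 0.72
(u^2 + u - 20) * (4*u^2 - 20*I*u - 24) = 4*u^4 + 4*u^3 - 20*I*u^3 - 104*u^2 - 20*I*u^2 - 24*u + 400*I*u + 480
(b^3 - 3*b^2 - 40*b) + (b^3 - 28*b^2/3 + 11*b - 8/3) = 2*b^3 - 37*b^2/3 - 29*b - 8/3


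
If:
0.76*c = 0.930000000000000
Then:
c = 1.22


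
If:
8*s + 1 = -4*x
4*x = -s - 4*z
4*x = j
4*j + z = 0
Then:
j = -1/121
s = -15/121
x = -1/484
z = 4/121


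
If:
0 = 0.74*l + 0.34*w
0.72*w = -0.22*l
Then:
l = 0.00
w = 0.00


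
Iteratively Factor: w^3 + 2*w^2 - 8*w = (w)*(w^2 + 2*w - 8) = w*(w - 2)*(w + 4)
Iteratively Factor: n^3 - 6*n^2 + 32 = (n - 4)*(n^2 - 2*n - 8) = (n - 4)*(n + 2)*(n - 4)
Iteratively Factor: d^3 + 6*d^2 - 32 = (d + 4)*(d^2 + 2*d - 8) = (d + 4)^2*(d - 2)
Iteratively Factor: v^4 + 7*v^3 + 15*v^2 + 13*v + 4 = (v + 1)*(v^3 + 6*v^2 + 9*v + 4) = (v + 1)^2*(v^2 + 5*v + 4) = (v + 1)^3*(v + 4)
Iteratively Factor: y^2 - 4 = (y + 2)*(y - 2)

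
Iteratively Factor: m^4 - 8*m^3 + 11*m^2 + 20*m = (m)*(m^3 - 8*m^2 + 11*m + 20) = m*(m - 4)*(m^2 - 4*m - 5) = m*(m - 4)*(m + 1)*(m - 5)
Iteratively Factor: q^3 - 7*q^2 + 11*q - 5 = (q - 1)*(q^2 - 6*q + 5) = (q - 5)*(q - 1)*(q - 1)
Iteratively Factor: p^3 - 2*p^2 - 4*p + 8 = (p + 2)*(p^2 - 4*p + 4) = (p - 2)*(p + 2)*(p - 2)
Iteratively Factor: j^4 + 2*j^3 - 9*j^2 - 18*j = (j + 3)*(j^3 - j^2 - 6*j) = (j - 3)*(j + 3)*(j^2 + 2*j) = j*(j - 3)*(j + 3)*(j + 2)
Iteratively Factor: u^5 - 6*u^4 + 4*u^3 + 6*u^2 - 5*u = (u - 1)*(u^4 - 5*u^3 - u^2 + 5*u) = (u - 1)^2*(u^3 - 4*u^2 - 5*u) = (u - 1)^2*(u + 1)*(u^2 - 5*u) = (u - 5)*(u - 1)^2*(u + 1)*(u)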